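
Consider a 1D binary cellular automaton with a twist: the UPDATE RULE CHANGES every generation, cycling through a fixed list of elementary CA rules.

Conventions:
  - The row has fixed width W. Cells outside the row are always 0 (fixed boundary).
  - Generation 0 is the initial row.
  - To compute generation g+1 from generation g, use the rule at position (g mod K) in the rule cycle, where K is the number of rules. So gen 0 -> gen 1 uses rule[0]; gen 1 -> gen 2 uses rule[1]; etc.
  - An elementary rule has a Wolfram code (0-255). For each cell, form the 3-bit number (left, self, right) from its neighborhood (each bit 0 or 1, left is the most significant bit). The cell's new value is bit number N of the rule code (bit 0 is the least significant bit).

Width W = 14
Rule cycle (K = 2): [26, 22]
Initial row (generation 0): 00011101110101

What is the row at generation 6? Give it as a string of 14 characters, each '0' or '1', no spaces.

Answer: 11000100001110

Derivation:
Gen 0: 00011101110101
Gen 1 (rule 26): 00110001000000
Gen 2 (rule 22): 01001011100000
Gen 3 (rule 26): 10110010010000
Gen 4 (rule 22): 10001111111000
Gen 5 (rule 26): 01011000000100
Gen 6 (rule 22): 11000100001110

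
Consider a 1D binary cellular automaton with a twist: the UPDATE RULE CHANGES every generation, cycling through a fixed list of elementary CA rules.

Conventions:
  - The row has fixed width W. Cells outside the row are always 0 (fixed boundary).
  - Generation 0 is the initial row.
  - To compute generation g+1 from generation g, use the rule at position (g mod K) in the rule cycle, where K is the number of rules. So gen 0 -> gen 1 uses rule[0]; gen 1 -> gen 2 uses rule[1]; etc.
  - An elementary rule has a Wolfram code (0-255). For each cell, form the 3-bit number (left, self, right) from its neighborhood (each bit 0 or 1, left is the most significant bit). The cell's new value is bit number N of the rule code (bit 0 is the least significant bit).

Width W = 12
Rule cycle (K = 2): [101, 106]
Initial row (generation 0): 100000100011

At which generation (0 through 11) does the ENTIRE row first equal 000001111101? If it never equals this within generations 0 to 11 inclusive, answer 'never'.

Answer: 5

Derivation:
Gen 0: 100000100011
Gen 1 (rule 101): 101110101001
Gen 2 (rule 106): 011011010010
Gen 3 (rule 101): 001101110010
Gen 4 (rule 106): 011111010100
Gen 5 (rule 101): 000001111101
Gen 6 (rule 106): 000011000110
Gen 7 (rule 101): 111001010010
Gen 8 (rule 106): 101010100100
Gen 9 (rule 101): 111111100101
Gen 10 (rule 106): 100000101010
Gen 11 (rule 101): 101110111110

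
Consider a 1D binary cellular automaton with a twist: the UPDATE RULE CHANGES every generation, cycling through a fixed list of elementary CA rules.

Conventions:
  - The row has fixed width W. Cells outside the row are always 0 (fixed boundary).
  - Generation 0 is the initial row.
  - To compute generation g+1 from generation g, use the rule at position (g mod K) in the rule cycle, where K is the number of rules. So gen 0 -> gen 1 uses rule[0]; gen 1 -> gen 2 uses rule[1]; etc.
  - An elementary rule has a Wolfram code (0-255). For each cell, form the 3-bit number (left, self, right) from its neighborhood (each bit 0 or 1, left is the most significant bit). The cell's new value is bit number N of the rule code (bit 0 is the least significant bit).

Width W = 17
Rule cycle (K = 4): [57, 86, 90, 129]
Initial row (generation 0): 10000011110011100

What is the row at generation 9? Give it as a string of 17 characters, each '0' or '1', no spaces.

Answer: 10000000000010101

Derivation:
Gen 0: 10000011110011100
Gen 1 (rule 57): 01111010001010011
Gen 2 (rule 86): 10001011011011101
Gen 3 (rule 90): 01010011011010100
Gen 4 (rule 129): 00000000000000001
Gen 5 (rule 57): 11111111111111100
Gen 6 (rule 86): 00000000000000110
Gen 7 (rule 90): 00000000000001111
Gen 8 (rule 129): 11111111111100110
Gen 9 (rule 57): 10000000000010101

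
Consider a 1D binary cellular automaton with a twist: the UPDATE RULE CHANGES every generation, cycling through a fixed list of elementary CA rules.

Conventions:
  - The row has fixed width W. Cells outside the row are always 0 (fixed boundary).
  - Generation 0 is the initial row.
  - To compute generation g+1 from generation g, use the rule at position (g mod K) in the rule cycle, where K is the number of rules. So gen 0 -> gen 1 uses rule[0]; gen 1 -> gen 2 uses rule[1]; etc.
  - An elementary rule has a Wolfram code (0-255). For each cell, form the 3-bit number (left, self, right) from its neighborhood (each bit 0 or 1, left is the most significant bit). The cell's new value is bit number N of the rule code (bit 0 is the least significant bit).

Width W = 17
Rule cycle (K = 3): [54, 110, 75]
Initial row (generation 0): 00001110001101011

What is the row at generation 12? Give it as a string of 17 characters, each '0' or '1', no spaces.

Gen 0: 00001110001101011
Gen 1 (rule 54): 00010001010011100
Gen 2 (rule 110): 00110011110110100
Gen 3 (rule 75): 11110110010110001
Gen 4 (rule 54): 00001001111001011
Gen 5 (rule 110): 00011011001011111
Gen 6 (rule 75): 11111011010010001
Gen 7 (rule 54): 00000100111111011
Gen 8 (rule 110): 00001101100001111
Gen 9 (rule 75): 11111101101111001
Gen 10 (rule 54): 00000010010000111
Gen 11 (rule 110): 00000110110001101
Gen 12 (rule 75): 11111110110111100

Answer: 11111110110111100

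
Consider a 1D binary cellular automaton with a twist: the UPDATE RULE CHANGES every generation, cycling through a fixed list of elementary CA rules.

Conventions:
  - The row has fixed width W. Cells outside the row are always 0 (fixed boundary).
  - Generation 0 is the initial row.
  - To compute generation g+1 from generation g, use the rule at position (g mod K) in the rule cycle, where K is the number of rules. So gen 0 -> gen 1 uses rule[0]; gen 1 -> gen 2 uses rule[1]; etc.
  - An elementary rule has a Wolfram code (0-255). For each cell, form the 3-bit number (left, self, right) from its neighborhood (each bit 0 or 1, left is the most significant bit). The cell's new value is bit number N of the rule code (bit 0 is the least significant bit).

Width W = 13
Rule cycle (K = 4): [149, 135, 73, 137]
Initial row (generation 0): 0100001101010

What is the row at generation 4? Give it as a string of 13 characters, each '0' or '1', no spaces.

Answer: 1010000000010

Derivation:
Gen 0: 0100001101010
Gen 1 (rule 149): 0111100001011
Gen 2 (rule 135): 1011001111000
Gen 3 (rule 73): 0011001001011
Gen 4 (rule 137): 1010000000010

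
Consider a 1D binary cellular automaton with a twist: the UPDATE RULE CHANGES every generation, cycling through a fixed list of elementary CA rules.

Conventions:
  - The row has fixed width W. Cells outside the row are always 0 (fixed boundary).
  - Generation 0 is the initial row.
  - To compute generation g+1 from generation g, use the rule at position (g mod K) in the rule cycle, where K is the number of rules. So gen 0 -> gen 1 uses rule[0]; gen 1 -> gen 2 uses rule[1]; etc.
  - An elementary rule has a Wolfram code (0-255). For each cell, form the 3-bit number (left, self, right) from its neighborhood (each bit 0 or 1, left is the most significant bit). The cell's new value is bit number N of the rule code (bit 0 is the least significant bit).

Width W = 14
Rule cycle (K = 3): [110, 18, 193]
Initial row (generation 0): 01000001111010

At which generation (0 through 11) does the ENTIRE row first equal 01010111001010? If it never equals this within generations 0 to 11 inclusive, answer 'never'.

Gen 0: 01000001111010
Gen 1 (rule 110): 11000011001110
Gen 2 (rule 18): 00100100110001
Gen 3 (rule 193): 10000000010100
Gen 4 (rule 110): 10000000111100
Gen 5 (rule 18): 01000001000010
Gen 6 (rule 193): 00011100011000
Gen 7 (rule 110): 00110100111000
Gen 8 (rule 18): 01000011000100
Gen 9 (rule 193): 00011001010001
Gen 10 (rule 110): 00111011110011
Gen 11 (rule 18): 01000000001100

Answer: never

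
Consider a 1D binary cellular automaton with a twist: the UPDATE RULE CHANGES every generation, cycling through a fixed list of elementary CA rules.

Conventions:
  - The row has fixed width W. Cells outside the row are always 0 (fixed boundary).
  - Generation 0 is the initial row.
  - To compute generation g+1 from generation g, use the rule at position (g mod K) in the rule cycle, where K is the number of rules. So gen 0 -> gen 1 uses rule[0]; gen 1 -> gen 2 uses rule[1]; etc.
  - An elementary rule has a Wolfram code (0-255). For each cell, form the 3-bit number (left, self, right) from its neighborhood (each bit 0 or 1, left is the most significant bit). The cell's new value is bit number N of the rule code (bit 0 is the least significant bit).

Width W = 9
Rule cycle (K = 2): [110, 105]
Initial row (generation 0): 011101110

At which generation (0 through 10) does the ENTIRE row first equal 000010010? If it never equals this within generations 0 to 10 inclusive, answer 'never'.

Gen 0: 011101110
Gen 1 (rule 110): 110111010
Gen 2 (rule 105): 111101100
Gen 3 (rule 110): 100111100
Gen 4 (rule 105): 000100101
Gen 5 (rule 110): 001101111
Gen 6 (rule 105): 101111001
Gen 7 (rule 110): 111001011
Gen 8 (rule 105): 101000111
Gen 9 (rule 110): 111001101
Gen 10 (rule 105): 101001110

Answer: never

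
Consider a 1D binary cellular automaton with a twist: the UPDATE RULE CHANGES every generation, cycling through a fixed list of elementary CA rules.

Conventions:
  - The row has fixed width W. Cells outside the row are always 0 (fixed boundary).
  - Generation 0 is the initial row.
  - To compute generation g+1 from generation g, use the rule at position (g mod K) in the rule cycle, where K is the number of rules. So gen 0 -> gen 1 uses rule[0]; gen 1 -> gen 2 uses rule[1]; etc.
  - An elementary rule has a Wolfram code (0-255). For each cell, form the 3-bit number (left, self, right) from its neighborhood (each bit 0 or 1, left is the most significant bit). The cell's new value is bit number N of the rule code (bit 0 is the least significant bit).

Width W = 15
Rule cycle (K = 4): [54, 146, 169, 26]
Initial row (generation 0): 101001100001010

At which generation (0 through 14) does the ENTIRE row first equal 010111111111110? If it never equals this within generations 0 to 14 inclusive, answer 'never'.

Gen 0: 101001100001010
Gen 1 (rule 54): 111110010011111
Gen 2 (rule 146): 011101101101110
Gen 3 (rule 169): 011011011011100
Gen 4 (rule 26): 110010010010010
Gen 5 (rule 54): 001111111111111
Gen 6 (rule 146): 010111111111110
Gen 7 (rule 169): 001111111111100
Gen 8 (rule 26): 011000000000010
Gen 9 (rule 54): 100100000000111
Gen 10 (rule 146): 011010000001010
Gen 11 (rule 169): 010100111100100
Gen 12 (rule 26): 100011100011010
Gen 13 (rule 54): 110100010100111
Gen 14 (rule 146): 000010100011010

Answer: 6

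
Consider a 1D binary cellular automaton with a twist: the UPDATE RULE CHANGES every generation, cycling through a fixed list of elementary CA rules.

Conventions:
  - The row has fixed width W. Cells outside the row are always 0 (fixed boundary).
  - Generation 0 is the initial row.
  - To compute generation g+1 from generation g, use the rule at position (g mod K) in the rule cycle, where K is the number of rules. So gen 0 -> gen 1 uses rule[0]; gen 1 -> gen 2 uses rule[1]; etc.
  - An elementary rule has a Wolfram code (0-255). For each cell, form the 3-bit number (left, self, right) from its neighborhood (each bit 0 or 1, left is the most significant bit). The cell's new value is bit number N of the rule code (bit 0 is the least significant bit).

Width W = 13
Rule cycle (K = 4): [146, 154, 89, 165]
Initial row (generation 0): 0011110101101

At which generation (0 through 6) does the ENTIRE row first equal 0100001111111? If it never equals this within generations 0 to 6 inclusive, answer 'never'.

Answer: 3

Derivation:
Gen 0: 0011110101101
Gen 1 (rule 146): 0101100000000
Gen 2 (rule 154): 1001010000000
Gen 3 (rule 89): 0100001111111
Gen 4 (rule 165): 0101100111110
Gen 5 (rule 146): 1000011011101
Gen 6 (rule 154): 0100110011000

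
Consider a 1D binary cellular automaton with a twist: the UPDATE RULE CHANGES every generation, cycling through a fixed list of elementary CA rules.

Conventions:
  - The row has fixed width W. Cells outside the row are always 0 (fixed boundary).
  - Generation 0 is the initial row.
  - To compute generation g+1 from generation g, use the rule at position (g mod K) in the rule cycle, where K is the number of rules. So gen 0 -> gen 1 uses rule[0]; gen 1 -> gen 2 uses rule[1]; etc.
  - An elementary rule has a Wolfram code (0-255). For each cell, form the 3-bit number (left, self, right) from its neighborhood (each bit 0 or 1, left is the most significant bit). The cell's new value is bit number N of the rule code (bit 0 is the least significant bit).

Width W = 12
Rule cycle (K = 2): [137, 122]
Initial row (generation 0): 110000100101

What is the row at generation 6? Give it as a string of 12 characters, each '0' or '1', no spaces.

Gen 0: 110000100101
Gen 1 (rule 137): 100110000000
Gen 2 (rule 122): 011111000000
Gen 3 (rule 137): 011110011111
Gen 4 (rule 122): 110011110001
Gen 5 (rule 137): 100011100100
Gen 6 (rule 122): 010110111010

Answer: 010110111010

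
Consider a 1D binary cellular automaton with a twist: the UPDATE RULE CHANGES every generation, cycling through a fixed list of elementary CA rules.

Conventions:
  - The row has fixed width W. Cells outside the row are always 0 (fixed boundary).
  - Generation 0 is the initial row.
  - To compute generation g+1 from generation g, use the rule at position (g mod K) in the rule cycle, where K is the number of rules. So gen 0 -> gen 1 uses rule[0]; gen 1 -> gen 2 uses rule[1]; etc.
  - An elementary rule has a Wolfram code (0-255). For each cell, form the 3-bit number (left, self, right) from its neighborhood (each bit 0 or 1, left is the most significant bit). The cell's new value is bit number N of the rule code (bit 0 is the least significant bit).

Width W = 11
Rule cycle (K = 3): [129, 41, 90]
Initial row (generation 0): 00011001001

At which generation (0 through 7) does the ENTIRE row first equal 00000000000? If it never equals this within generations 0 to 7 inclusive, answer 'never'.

Gen 0: 00011001001
Gen 1 (rule 129): 11000000000
Gen 2 (rule 41): 10011111111
Gen 3 (rule 90): 01110000001
Gen 4 (rule 129): 00100111100
Gen 5 (rule 41): 10000100001
Gen 6 (rule 90): 01001010010
Gen 7 (rule 129): 00000000000

Answer: 7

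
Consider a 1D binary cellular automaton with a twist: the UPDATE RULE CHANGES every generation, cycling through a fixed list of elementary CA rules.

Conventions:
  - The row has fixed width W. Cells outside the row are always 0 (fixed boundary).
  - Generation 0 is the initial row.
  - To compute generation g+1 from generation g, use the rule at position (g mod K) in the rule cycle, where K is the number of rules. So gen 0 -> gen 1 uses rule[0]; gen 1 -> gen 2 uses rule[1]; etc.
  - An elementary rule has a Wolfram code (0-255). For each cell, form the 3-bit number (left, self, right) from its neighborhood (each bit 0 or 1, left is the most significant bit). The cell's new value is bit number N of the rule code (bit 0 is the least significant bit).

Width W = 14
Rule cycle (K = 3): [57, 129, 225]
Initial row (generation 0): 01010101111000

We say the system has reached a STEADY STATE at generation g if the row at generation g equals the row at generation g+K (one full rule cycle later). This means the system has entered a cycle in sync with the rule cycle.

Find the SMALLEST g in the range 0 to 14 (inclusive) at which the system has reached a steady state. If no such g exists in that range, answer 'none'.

Gen 0: 01010101111000
Gen 1 (rule 57): 00101011000111
Gen 2 (rule 129): 10000000010010
Gen 3 (rule 225): 00111111000000
Gen 4 (rule 57): 10100000111111
Gen 5 (rule 129): 00001110011110
Gen 6 (rule 225): 11100110001110
Gen 7 (rule 57): 10010101101001
Gen 8 (rule 129): 00000000000000
Gen 9 (rule 225): 11111111111111
Gen 10 (rule 57): 10000000000000
Gen 11 (rule 129): 00111111111111
Gen 12 (rule 225): 10011111111111
Gen 13 (rule 57): 01010000000000
Gen 14 (rule 129): 00000111111111
Gen 15 (rule 225): 11110011111111
Gen 16 (rule 57): 10001010000000
Gen 17 (rule 129): 00100000111111

Answer: none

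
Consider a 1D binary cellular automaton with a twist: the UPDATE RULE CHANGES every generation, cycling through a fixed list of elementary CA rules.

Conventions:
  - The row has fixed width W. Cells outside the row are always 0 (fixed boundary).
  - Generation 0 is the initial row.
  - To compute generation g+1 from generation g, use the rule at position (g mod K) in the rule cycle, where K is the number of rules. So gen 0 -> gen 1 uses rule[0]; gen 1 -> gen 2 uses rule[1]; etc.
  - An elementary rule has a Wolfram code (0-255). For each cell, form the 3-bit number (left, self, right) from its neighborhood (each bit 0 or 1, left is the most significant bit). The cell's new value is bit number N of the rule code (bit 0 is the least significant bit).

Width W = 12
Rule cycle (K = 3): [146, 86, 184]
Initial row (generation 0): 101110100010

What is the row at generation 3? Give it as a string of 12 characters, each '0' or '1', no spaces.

Answer: 001101101010

Derivation:
Gen 0: 101110100010
Gen 1 (rule 146): 000100010101
Gen 2 (rule 86): 001110110101
Gen 3 (rule 184): 001101101010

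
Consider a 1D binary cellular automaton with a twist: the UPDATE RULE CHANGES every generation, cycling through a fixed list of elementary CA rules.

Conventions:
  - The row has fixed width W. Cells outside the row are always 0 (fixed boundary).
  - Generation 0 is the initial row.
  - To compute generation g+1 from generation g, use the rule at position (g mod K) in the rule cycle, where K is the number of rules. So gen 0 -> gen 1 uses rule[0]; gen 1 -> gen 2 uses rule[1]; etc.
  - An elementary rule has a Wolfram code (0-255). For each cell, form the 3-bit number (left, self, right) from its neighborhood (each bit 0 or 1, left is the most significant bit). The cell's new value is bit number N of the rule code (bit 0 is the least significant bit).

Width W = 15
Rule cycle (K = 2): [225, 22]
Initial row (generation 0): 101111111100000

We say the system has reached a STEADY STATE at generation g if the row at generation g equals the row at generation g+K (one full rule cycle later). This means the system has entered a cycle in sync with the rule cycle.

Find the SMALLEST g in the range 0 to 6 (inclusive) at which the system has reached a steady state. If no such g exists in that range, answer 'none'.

Gen 0: 101111111100000
Gen 1 (rule 225): 010111111101111
Gen 2 (rule 22): 110000000000000
Gen 3 (rule 225): 010111111111111
Gen 4 (rule 22): 110000000000000
Gen 5 (rule 225): 010111111111111
Gen 6 (rule 22): 110000000000000
Gen 7 (rule 225): 010111111111111
Gen 8 (rule 22): 110000000000000

Answer: 2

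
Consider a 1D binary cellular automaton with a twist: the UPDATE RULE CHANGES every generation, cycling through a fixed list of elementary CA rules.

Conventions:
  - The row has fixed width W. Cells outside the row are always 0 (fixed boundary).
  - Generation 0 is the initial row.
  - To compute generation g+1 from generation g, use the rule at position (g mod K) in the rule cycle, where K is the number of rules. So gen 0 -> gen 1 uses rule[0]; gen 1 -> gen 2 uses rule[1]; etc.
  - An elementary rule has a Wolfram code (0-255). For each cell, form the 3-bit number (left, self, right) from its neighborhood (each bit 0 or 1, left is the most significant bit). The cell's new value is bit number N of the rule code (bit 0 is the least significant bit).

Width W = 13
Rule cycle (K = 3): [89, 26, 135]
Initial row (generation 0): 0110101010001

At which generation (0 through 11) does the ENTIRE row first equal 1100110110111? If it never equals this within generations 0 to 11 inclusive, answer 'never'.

Gen 0: 0110101010001
Gen 1 (rule 89): 0110000001100
Gen 2 (rule 26): 1101000011010
Gen 3 (rule 135): 0001011100010
Gen 4 (rule 89): 1100010111001
Gen 5 (rule 26): 1010100100110
Gen 6 (rule 135): 1010101101000
Gen 7 (rule 89): 0000001100111
Gen 8 (rule 26): 0000011011100
Gen 9 (rule 135): 1111100001001
Gen 10 (rule 89): 1000111100100
Gen 11 (rule 26): 0101100011010

Answer: never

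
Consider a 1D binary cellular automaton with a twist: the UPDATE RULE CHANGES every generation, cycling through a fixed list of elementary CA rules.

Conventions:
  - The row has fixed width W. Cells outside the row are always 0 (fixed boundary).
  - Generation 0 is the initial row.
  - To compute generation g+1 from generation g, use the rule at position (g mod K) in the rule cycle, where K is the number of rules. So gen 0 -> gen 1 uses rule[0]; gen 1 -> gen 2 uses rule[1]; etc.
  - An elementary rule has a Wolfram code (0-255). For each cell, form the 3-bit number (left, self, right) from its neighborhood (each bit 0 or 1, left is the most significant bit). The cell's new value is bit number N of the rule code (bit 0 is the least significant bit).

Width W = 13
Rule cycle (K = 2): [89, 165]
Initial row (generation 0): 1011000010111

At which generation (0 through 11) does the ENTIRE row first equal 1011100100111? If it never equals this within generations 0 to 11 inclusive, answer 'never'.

Gen 0: 1011000010111
Gen 1 (rule 89): 0011111000101
Gen 2 (rule 165): 1001110010111
Gen 3 (rule 89): 0101011000101
Gen 4 (rule 165): 0111100010111
Gen 5 (rule 89): 0100111000101
Gen 6 (rule 165): 0100010010111
Gen 7 (rule 89): 0011001000101
Gen 8 (rule 165): 1000001010111
Gen 9 (rule 89): 0111100000101
Gen 10 (rule 165): 0011001110111
Gen 11 (rule 89): 1011101010101

Answer: never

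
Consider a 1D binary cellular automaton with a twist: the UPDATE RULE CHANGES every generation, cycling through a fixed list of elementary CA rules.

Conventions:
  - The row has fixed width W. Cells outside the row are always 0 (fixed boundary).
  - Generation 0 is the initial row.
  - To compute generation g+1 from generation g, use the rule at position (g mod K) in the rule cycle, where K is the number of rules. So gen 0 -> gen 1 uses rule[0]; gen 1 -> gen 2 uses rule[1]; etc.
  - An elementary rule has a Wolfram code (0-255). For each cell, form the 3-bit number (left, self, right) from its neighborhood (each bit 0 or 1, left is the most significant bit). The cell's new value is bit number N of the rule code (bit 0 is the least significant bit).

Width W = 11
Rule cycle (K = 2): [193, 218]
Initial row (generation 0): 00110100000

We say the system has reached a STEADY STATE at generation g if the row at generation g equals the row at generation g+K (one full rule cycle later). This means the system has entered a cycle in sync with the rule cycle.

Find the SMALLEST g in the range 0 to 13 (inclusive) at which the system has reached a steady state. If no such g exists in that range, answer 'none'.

Gen 0: 00110100000
Gen 1 (rule 193): 10010001111
Gen 2 (rule 218): 01101011111
Gen 3 (rule 193): 00100001111
Gen 4 (rule 218): 01010011111
Gen 5 (rule 193): 00000001111
Gen 6 (rule 218): 00000011111
Gen 7 (rule 193): 11111001111
Gen 8 (rule 218): 11111111111
Gen 9 (rule 193): 01111111111
Gen 10 (rule 218): 11111111111
Gen 11 (rule 193): 01111111111
Gen 12 (rule 218): 11111111111
Gen 13 (rule 193): 01111111111
Gen 14 (rule 218): 11111111111
Gen 15 (rule 193): 01111111111

Answer: 8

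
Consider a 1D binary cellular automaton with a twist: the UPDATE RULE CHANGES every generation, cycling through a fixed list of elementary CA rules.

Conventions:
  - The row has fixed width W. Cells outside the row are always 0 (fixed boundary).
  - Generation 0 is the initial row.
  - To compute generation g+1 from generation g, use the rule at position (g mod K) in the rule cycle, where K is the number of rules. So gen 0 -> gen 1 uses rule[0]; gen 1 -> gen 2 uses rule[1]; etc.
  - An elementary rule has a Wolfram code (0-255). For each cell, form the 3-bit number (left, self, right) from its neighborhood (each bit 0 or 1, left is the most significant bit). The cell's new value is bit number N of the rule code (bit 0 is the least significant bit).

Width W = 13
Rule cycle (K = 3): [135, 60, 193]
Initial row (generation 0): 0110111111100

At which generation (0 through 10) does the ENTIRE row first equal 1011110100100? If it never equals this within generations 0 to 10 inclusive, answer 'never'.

Gen 0: 0110111111100
Gen 1 (rule 135): 1000011111001
Gen 2 (rule 60): 1100010000101
Gen 3 (rule 193): 0101000110000
Gen 4 (rule 135): 1101011000111
Gen 5 (rule 60): 1011110100100
Gen 6 (rule 193): 0001110000001
Gen 7 (rule 135): 1110100111111
Gen 8 (rule 60): 1001110100000
Gen 9 (rule 193): 0000110001111
Gen 10 (rule 135): 1111000110110

Answer: 5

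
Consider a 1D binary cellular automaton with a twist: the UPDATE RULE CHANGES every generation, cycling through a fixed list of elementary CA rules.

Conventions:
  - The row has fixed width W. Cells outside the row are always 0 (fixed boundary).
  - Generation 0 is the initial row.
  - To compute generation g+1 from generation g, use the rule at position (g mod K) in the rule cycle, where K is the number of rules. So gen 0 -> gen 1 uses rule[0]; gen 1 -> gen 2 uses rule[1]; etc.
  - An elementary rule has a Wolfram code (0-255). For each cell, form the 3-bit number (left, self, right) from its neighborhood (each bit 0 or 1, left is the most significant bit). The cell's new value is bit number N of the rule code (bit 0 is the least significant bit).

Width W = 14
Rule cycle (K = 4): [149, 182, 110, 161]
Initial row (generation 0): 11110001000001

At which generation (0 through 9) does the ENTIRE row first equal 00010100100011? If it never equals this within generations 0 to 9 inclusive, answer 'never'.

Gen 0: 11110001000001
Gen 1 (rule 149): 01101101111101
Gen 2 (rule 182): 10010010111011
Gen 3 (rule 110): 10110111101111
Gen 4 (rule 161): 01001011010110
Gen 5 (rule 149): 01101000010001
Gen 6 (rule 182): 10011100111011
Gen 7 (rule 110): 10110101101111
Gen 8 (rule 161): 01001010010110
Gen 9 (rule 149): 01101011010001

Answer: never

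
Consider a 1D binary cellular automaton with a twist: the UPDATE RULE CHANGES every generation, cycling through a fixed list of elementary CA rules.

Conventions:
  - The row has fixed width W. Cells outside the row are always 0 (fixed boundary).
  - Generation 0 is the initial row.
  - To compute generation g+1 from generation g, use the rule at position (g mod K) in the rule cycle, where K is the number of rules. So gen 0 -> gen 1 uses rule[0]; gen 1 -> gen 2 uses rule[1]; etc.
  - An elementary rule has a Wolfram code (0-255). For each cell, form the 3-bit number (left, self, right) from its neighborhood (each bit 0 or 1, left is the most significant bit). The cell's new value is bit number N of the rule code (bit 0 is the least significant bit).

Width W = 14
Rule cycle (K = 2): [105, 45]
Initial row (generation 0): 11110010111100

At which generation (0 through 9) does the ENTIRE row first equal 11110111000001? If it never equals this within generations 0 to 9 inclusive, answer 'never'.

Answer: never

Derivation:
Gen 0: 11110010111100
Gen 1 (rule 105): 10010001100101
Gen 2 (rule 45): 10010101000111
Gen 3 (rule 105): 00001010010101
Gen 4 (rule 45): 11101110011111
Gen 5 (rule 105): 10111010010001
Gen 6 (rule 45): 11100110010101
Gen 7 (rule 105): 10100110001010
Gen 8 (rule 45): 11100100101110
Gen 9 (rule 105): 10100000011010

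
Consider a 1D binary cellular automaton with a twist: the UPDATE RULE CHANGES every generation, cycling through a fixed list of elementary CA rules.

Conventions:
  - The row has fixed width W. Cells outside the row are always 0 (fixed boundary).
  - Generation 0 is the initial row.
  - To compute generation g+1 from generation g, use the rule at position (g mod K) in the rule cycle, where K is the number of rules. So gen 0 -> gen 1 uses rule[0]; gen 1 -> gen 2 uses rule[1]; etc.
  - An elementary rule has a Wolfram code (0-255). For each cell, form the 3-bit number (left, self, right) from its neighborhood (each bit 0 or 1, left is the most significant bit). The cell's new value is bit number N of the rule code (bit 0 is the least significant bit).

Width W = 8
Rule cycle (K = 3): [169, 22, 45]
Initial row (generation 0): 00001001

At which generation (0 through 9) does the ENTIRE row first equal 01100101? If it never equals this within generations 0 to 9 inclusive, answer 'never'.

Gen 0: 00001001
Gen 1 (rule 169): 11100000
Gen 2 (rule 22): 00010000
Gen 3 (rule 45): 11010111
Gen 4 (rule 169): 10101110
Gen 5 (rule 22): 10100001
Gen 6 (rule 45): 11101101
Gen 7 (rule 169): 11011010
Gen 8 (rule 22): 00000011
Gen 9 (rule 45): 11111010

Answer: never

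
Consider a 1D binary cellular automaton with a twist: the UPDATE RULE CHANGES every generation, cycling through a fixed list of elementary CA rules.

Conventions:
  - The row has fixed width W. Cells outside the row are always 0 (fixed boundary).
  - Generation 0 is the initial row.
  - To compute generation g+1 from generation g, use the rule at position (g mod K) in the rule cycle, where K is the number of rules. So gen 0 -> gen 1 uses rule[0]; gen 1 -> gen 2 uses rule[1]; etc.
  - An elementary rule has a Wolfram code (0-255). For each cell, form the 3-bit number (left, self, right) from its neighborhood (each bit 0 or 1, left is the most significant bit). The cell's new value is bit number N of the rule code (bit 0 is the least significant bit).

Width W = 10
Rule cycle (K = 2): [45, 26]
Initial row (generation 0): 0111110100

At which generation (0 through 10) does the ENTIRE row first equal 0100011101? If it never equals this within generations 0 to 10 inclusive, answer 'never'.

Answer: 7

Derivation:
Gen 0: 0111110100
Gen 1 (rule 45): 0100001101
Gen 2 (rule 26): 1010011000
Gen 3 (rule 45): 1110010011
Gen 4 (rule 26): 1001101110
Gen 5 (rule 45): 1001011000
Gen 6 (rule 26): 0110010100
Gen 7 (rule 45): 0100011101
Gen 8 (rule 26): 1010110000
Gen 9 (rule 45): 1111100111
Gen 10 (rule 26): 1000011100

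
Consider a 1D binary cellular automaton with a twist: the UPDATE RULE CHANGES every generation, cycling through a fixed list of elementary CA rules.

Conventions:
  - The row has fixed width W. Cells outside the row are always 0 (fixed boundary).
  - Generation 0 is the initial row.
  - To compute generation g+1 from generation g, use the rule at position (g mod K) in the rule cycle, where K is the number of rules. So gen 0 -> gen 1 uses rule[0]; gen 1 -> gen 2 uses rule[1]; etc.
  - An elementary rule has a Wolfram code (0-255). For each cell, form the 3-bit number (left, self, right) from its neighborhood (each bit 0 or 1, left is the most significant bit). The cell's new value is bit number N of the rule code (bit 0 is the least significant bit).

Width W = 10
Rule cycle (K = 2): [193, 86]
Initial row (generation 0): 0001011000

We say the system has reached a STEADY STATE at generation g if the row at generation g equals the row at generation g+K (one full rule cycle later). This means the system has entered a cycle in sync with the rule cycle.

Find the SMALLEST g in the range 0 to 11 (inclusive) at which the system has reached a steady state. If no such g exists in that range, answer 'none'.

Gen 0: 0001011000
Gen 1 (rule 193): 1100001011
Gen 2 (rule 86): 0110011001
Gen 3 (rule 193): 0010001000
Gen 4 (rule 86): 0111011100
Gen 5 (rule 193): 0011001101
Gen 6 (rule 86): 0101110101
Gen 7 (rule 193): 0000110000
Gen 8 (rule 86): 0001011000
Gen 9 (rule 193): 1100001011
Gen 10 (rule 86): 0110011001
Gen 11 (rule 193): 0010001000
Gen 12 (rule 86): 0111011100
Gen 13 (rule 193): 0011001101

Answer: none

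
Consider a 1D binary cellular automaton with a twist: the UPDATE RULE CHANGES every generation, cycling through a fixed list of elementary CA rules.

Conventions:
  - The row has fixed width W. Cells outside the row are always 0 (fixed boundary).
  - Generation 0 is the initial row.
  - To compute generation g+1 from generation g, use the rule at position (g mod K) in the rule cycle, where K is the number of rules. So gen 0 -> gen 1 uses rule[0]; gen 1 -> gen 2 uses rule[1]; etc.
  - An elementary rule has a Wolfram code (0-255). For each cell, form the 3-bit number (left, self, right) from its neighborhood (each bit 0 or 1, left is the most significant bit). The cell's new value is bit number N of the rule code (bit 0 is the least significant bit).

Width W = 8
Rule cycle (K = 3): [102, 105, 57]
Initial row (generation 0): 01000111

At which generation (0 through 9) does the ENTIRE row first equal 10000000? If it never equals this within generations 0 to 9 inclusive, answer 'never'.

Answer: never

Derivation:
Gen 0: 01000111
Gen 1 (rule 102): 11001001
Gen 2 (rule 105): 11000000
Gen 3 (rule 57): 10111111
Gen 4 (rule 102): 11000001
Gen 5 (rule 105): 11011100
Gen 6 (rule 57): 10110011
Gen 7 (rule 102): 11010101
Gen 8 (rule 105): 11101010
Gen 9 (rule 57): 10010101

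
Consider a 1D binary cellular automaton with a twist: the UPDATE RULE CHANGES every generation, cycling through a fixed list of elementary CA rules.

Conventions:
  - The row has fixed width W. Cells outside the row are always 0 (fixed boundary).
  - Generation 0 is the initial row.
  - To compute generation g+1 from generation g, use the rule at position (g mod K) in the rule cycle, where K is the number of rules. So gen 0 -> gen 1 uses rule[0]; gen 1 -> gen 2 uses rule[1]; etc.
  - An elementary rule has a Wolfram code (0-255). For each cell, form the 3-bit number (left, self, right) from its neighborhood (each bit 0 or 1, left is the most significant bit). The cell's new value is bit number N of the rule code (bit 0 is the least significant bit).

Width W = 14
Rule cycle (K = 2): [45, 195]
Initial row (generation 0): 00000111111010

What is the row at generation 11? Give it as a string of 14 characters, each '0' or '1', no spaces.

Answer: 01000101100101

Derivation:
Gen 0: 00000111111010
Gen 1 (rule 45): 11110100000110
Gen 2 (rule 195): 01110001111010
Gen 3 (rule 45): 01000101000110
Gen 4 (rule 195): 10011000011010
Gen 5 (rule 45): 10010011010110
Gen 6 (rule 195): 00100101000010
Gen 7 (rule 45): 10100111011010
Gen 8 (rule 195): 00001011001000
Gen 9 (rule 45): 11101110001011
Gen 10 (rule 195): 01100110110001
Gen 11 (rule 45): 01000101100101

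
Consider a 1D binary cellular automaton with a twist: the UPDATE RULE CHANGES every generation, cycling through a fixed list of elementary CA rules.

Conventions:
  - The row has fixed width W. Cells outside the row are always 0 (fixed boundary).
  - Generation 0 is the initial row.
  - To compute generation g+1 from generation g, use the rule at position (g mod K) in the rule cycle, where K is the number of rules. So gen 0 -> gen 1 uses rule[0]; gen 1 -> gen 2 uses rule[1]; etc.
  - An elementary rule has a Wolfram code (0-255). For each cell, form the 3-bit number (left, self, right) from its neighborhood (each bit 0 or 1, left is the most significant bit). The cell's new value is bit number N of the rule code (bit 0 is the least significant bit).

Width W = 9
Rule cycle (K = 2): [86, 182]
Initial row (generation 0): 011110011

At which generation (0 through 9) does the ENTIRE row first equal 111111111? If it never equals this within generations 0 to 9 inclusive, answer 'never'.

Gen 0: 011110011
Gen 1 (rule 86): 100011101
Gen 2 (rule 182): 110101011
Gen 3 (rule 86): 010101001
Gen 4 (rule 182): 111111111
Gen 5 (rule 86): 000000001
Gen 6 (rule 182): 000000011
Gen 7 (rule 86): 000000101
Gen 8 (rule 182): 000001111
Gen 9 (rule 86): 000010001

Answer: 4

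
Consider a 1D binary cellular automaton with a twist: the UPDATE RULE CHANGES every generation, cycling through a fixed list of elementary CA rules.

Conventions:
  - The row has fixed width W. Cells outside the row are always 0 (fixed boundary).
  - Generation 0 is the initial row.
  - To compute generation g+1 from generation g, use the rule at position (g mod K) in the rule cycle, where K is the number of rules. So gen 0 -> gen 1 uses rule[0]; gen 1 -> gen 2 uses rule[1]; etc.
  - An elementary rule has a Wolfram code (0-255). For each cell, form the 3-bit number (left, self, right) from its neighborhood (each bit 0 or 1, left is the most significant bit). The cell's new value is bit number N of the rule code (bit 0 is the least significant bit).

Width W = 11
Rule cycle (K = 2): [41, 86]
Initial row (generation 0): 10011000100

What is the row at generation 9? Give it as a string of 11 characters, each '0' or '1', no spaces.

Gen 0: 10011000100
Gen 1 (rule 41): 00010010001
Gen 2 (rule 86): 00111111011
Gen 3 (rule 41): 10100000110
Gen 4 (rule 86): 10110001011
Gen 5 (rule 41): 01100100110
Gen 6 (rule 86): 10111111011
Gen 7 (rule 41): 01100000110
Gen 8 (rule 86): 10110001011
Gen 9 (rule 41): 01100100110

Answer: 01100100110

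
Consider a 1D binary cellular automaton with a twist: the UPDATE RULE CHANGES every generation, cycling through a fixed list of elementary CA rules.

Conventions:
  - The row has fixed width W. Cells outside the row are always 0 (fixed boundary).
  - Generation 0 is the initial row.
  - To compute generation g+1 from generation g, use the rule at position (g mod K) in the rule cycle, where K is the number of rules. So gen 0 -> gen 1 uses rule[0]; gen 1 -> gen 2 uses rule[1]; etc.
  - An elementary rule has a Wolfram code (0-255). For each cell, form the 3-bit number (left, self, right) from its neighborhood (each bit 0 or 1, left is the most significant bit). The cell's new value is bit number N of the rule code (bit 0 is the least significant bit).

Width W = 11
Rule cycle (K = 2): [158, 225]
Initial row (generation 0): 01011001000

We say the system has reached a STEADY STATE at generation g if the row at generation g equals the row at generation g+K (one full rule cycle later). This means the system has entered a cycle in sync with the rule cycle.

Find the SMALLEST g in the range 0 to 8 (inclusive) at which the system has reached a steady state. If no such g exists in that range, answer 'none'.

Answer: none

Derivation:
Gen 0: 01011001000
Gen 1 (rule 158): 11010111100
Gen 2 (rule 225): 01101011101
Gen 3 (rule 158): 11001011001
Gen 4 (rule 225): 01000101000
Gen 5 (rule 158): 11101101100
Gen 6 (rule 225): 01110110101
Gen 7 (rule 158): 11100100101
Gen 8 (rule 225): 01100000010
Gen 9 (rule 158): 11010000111
Gen 10 (rule 225): 01100110011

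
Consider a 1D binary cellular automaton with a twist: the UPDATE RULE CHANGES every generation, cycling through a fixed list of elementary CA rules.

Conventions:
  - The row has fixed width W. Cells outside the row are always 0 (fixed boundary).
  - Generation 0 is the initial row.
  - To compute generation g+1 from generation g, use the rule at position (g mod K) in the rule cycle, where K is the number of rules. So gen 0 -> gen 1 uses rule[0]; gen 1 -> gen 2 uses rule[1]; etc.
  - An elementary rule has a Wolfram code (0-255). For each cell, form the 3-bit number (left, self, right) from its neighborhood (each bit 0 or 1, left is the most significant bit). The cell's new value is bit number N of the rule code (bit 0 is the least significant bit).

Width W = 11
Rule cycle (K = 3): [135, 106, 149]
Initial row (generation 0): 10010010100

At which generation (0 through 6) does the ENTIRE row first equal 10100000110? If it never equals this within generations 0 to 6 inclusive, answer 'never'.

Gen 0: 10010010100
Gen 1 (rule 135): 10110110101
Gen 2 (rule 106): 01111111010
Gen 3 (rule 149): 00111110011
Gen 4 (rule 135): 11011100100
Gen 5 (rule 106): 11110101000
Gen 6 (rule 149): 01100101111

Answer: never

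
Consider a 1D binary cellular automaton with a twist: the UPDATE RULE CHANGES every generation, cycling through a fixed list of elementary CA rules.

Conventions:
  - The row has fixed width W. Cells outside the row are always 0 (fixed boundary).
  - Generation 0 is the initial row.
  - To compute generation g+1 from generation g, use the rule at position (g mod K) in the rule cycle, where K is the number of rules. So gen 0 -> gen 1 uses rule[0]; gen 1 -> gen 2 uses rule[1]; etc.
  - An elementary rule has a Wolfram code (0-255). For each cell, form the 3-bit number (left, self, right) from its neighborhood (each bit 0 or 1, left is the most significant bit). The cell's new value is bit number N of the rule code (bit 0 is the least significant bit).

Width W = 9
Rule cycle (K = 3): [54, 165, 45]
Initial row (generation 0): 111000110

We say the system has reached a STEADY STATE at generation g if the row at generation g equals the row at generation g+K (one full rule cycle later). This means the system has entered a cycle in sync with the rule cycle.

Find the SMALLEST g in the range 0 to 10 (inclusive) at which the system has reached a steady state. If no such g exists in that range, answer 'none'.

Answer: none

Derivation:
Gen 0: 111000110
Gen 1 (rule 54): 000101001
Gen 2 (rule 165): 110111001
Gen 3 (rule 45): 101100001
Gen 4 (rule 54): 110010011
Gen 5 (rule 165): 000010000
Gen 6 (rule 45): 111010111
Gen 7 (rule 54): 000111000
Gen 8 (rule 165): 110010011
Gen 9 (rule 45): 100010010
Gen 10 (rule 54): 110111111
Gen 11 (rule 165): 001011110
Gen 12 (rule 45): 101110000
Gen 13 (rule 54): 110001000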